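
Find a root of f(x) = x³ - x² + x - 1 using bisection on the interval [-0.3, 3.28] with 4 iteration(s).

f(x) = x³ - x² + x - 1
Initial interval: [-0.3, 3.28]

Iteration 1:
  c_1 = (-0.300000 + 3.280000)/2 = 1.490000
  f(c_1) = f(1.490000) = 1.577849
  f(a) × f(c) < 0, new interval: [-0.300000, 1.490000]
Iteration 2:
  c_2 = (-0.300000 + 1.490000)/2 = 0.595000
  f(c_2) = f(0.595000) = -0.548380
  f(a) × f(c) ≥ 0, new interval: [0.595000, 1.490000]
Iteration 3:
  c_3 = (0.595000 + 1.490000)/2 = 1.042500
  f(c_3) = f(1.042500) = 0.088689
  f(a) × f(c) < 0, new interval: [0.595000, 1.042500]
Iteration 4:
  c_4 = (0.595000 + 1.042500)/2 = 0.818750
  f(c_4) = f(0.818750) = -0.302751
  f(a) × f(c) ≥ 0, new interval: [0.818750, 1.042500]

After 4 iteration(s), the approximation is c_4 = 0.818750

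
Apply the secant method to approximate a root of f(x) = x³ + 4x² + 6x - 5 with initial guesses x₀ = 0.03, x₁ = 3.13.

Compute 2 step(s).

f(x) = x³ + 4x² + 6x - 5
x₀ = 0.03, x₁ = 3.13

Secant formula: x_{n+1} = x_n - f(x_n)(x_n - x_{n-1})/(f(x_n) - f(x_{n-1}))

Iteration 1:
  f(0.030000) = -4.816373
  f(3.130000) = 83.631897
  x_2 = 3.130000 - 83.631897×(3.130000 - 0.030000)/(83.631897 - (-4.816373))
       = 0.198808
Iteration 2:
  f(3.130000) = 83.631897
  f(0.198808) = -3.641197
  x_3 = 0.198808 - (-3.641197)×(0.198808 - 3.130000)/(-3.641197 - 83.631897)
       = 0.321103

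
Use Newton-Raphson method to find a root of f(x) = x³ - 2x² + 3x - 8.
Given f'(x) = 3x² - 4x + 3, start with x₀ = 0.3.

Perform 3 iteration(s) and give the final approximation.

f(x) = x³ - 2x² + 3x - 8
f'(x) = 3x² - 4x + 3
x₀ = 0.3

Newton-Raphson formula: x_{n+1} = x_n - f(x_n)/f'(x_n)

Iteration 1:
  f(0.300000) = -7.253000
  f'(0.300000) = 2.070000
  x_1 = 0.300000 - (-7.253000)/2.070000 = 3.803865
Iteration 2:
  f(3.803865) = 29.512411
  f'(3.803865) = 31.192702
  x_2 = 3.803865 - 29.512411/31.192702 = 2.857733
Iteration 3:
  f(2.857733) = 7.577991
  f'(2.857733) = 16.068979
  x_3 = 2.857733 - 7.577991/16.068979 = 2.386142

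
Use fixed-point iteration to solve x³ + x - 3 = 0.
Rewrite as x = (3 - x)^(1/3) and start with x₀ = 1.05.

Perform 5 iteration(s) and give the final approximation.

Equation: x³ + x - 3 = 0
Fixed-point form: x = (3 - x)^(1/3)
x₀ = 1.05

x_1 = g(1.050000) = 1.249333
x_2 = g(1.249333) = 1.205224
x_3 = g(1.205224) = 1.215262
x_4 = g(1.215262) = 1.212993
x_5 = g(1.212993) = 1.213507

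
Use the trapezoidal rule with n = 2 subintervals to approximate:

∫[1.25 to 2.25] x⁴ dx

f(x) = x⁴
a = 1.25, b = 2.25, n = 2
h = (b - a)/n = 0.500000

Trapezoidal rule: (h/2)[f(x₀) + 2f(x₁) + 2f(x₂) + ... + f(xₙ)]

x_0 = 1.2500, f(x_0) = 2.441406, coefficient = 1
x_1 = 1.7500, f(x_1) = 9.378906, coefficient = 2
x_2 = 2.2500, f(x_2) = 25.628906, coefficient = 1

I ≈ (0.500000/2) × 46.828125 = 11.707031
Exact value: 10.922656
Error: 0.784375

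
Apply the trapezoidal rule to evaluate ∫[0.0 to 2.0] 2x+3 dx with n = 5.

f(x) = 2x+3
a = 0.0, b = 2.0, n = 5
h = (b - a)/n = 0.400000

Trapezoidal rule: (h/2)[f(x₀) + 2f(x₁) + 2f(x₂) + ... + f(xₙ)]

x_0 = 0.0000, f(x_0) = 3.000000, coefficient = 1
x_1 = 0.4000, f(x_1) = 3.800000, coefficient = 2
x_2 = 0.8000, f(x_2) = 4.600000, coefficient = 2
x_3 = 1.2000, f(x_3) = 5.400000, coefficient = 2
x_4 = 1.6000, f(x_4) = 6.200000, coefficient = 2
x_5 = 2.0000, f(x_5) = 7.000000, coefficient = 1

I ≈ (0.400000/2) × 50.000000 = 10.000000
Exact value: 10.000000
Error: 0.000000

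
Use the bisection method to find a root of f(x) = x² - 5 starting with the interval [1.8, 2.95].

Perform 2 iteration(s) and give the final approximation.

f(x) = x² - 5
Initial interval: [1.8, 2.95]

Iteration 1:
  c_1 = (1.800000 + 2.950000)/2 = 2.375000
  f(c_1) = f(2.375000) = 0.640625
  f(a) × f(c) < 0, new interval: [1.800000, 2.375000]
Iteration 2:
  c_2 = (1.800000 + 2.375000)/2 = 2.087500
  f(c_2) = f(2.087500) = -0.642344
  f(a) × f(c) ≥ 0, new interval: [2.087500, 2.375000]

After 2 iteration(s), the approximation is c_2 = 2.087500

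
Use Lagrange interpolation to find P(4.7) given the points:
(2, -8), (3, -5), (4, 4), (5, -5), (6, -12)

Lagrange interpolation formula:
P(x) = Σ yᵢ × Lᵢ(x)
where Lᵢ(x) = Π_{j≠i} (x - xⱼ)/(xᵢ - xⱼ)

L_0(4.7) = (4.7 - 3)/(2 - 3) × (4.7 - 4)/(2 - 4) × (4.7 - 5)/(2 - 5) × (4.7 - 6)/(2 - 6) = 0.019337
L_1(4.7) = (4.7 - 2)/(3 - 2) × (4.7 - 4)/(3 - 4) × (4.7 - 5)/(3 - 5) × (4.7 - 6)/(3 - 6) = -0.122850
L_2(4.7) = (4.7 - 2)/(4 - 2) × (4.7 - 3)/(4 - 3) × (4.7 - 5)/(4 - 5) × (4.7 - 6)/(4 - 6) = 0.447525
L_3(4.7) = (4.7 - 2)/(5 - 2) × (4.7 - 3)/(5 - 3) × (4.7 - 4)/(5 - 4) × (4.7 - 6)/(5 - 6) = 0.696150
L_4(4.7) = (4.7 - 2)/(6 - 2) × (4.7 - 3)/(6 - 3) × (4.7 - 4)/(6 - 4) × (4.7 - 5)/(6 - 5) = -0.040162

P(4.7) = (-8)×L_0(4.7) + (-5)×L_1(4.7) + 4×L_2(4.7) + (-5)×L_3(4.7) + (-12)×L_4(4.7)
P(4.7) = -0.749150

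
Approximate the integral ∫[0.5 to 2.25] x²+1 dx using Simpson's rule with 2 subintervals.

f(x) = x²+1
a = 0.5, b = 2.25, n = 2
h = (b - a)/n = 0.875000

Simpson's rule: (h/3)[f(x₀) + 4f(x₁) + 2f(x₂) + ... + f(xₙ)]

x_0 = 0.5000, f(x_0) = 1.250000, coefficient = 1
x_1 = 1.3750, f(x_1) = 2.890625, coefficient = 4
x_2 = 2.2500, f(x_2) = 6.062500, coefficient = 1

I ≈ (0.875000/3) × 18.875000 = 5.505208
Exact value: 5.505208
Error: 0.000000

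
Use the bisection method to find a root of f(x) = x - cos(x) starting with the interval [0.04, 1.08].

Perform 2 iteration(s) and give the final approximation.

f(x) = x - cos(x)
Initial interval: [0.04, 1.08]

Iteration 1:
  c_1 = (0.040000 + 1.080000)/2 = 0.560000
  f(c_1) = f(0.560000) = -0.287255
  f(a) × f(c) ≥ 0, new interval: [0.560000, 1.080000]
Iteration 2:
  c_2 = (0.560000 + 1.080000)/2 = 0.820000
  f(c_2) = f(0.820000) = 0.137779
  f(a) × f(c) < 0, new interval: [0.560000, 0.820000]

After 2 iteration(s), the approximation is c_2 = 0.820000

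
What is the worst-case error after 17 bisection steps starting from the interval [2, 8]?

Bisection error bound: |error| ≤ (b-a)/2^n
|error| ≤ (8 - 2)/2^17 = 6/2^17
|error| ≤ 0.0000457764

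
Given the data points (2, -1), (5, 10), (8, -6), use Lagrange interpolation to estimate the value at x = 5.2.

Lagrange interpolation formula:
P(x) = Σ yᵢ × Lᵢ(x)
where Lᵢ(x) = Π_{j≠i} (x - xⱼ)/(xᵢ - xⱼ)

L_0(5.2) = (5.2 - 5)/(2 - 5) × (5.2 - 8)/(2 - 8) = -0.031111
L_1(5.2) = (5.2 - 2)/(5 - 2) × (5.2 - 8)/(5 - 8) = 0.995556
L_2(5.2) = (5.2 - 2)/(8 - 2) × (5.2 - 5)/(8 - 5) = 0.035556

P(5.2) = (-1)×L_0(5.2) + 10×L_1(5.2) + (-6)×L_2(5.2)
P(5.2) = 9.773333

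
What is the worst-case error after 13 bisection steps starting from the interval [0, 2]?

Bisection error bound: |error| ≤ (b-a)/2^n
|error| ≤ (2 - 0)/2^13 = 2/2^13
|error| ≤ 0.0002441406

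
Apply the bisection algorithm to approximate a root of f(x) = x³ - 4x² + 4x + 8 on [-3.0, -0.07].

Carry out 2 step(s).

f(x) = x³ - 4x² + 4x + 8
Initial interval: [-3.0, -0.07]

Iteration 1:
  c_1 = (-3.000000 + (-0.070000))/2 = -1.535000
  f(c_1) = f(-1.535000) = -11.181705
  f(a) × f(c) ≥ 0, new interval: [-1.535000, -0.070000]
Iteration 2:
  c_2 = (-1.535000 + (-0.070000))/2 = -0.802500
  f(c_2) = f(-0.802500) = 1.697160
  f(a) × f(c) < 0, new interval: [-1.535000, -0.802500]

After 2 iteration(s), the approximation is c_2 = -0.802500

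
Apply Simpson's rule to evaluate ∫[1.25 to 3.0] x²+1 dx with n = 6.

f(x) = x²+1
a = 1.25, b = 3.0, n = 6
h = (b - a)/n = 0.291667

Simpson's rule: (h/3)[f(x₀) + 4f(x₁) + 2f(x₂) + ... + f(xₙ)]

x_0 = 1.2500, f(x_0) = 2.562500, coefficient = 1
x_1 = 1.5417, f(x_1) = 3.376736, coefficient = 4
x_2 = 1.8333, f(x_2) = 4.361111, coefficient = 2
x_3 = 2.1250, f(x_3) = 5.515625, coefficient = 4
x_4 = 2.4167, f(x_4) = 6.840278, coefficient = 2
x_5 = 2.7083, f(x_5) = 8.335069, coefficient = 4
x_6 = 3.0000, f(x_6) = 10.000000, coefficient = 1

I ≈ (0.291667/3) × 103.875000 = 10.098958
Exact value: 10.098958
Error: 0.000000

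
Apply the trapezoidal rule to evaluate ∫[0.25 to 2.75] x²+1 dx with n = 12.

f(x) = x²+1
a = 0.25, b = 2.75, n = 12
h = (b - a)/n = 0.208333

Trapezoidal rule: (h/2)[f(x₀) + 2f(x₁) + 2f(x₂) + ... + f(xₙ)]

x_0 = 0.2500, f(x_0) = 1.062500, coefficient = 1
x_1 = 0.4583, f(x_1) = 1.210069, coefficient = 2
x_2 = 0.6667, f(x_2) = 1.444444, coefficient = 2
x_3 = 0.8750, f(x_3) = 1.765625, coefficient = 2
x_4 = 1.0833, f(x_4) = 2.173611, coefficient = 2
x_5 = 1.2917, f(x_5) = 2.668403, coefficient = 2
x_6 = 1.5000, f(x_6) = 3.250000, coefficient = 2
x_7 = 1.7083, f(x_7) = 3.918403, coefficient = 2
x_8 = 1.9167, f(x_8) = 4.673611, coefficient = 2
x_9 = 2.1250, f(x_9) = 5.515625, coefficient = 2
x_10 = 2.3333, f(x_10) = 6.444444, coefficient = 2
x_11 = 2.5417, f(x_11) = 7.460069, coefficient = 2
x_12 = 2.7500, f(x_12) = 8.562500, coefficient = 1

I ≈ (0.208333/2) × 90.673611 = 9.445168
Exact value: 9.427083
Error: 0.018084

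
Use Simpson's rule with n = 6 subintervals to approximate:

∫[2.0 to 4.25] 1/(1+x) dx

f(x) = 1/(1+x)
a = 2.0, b = 4.25, n = 6
h = (b - a)/n = 0.375000

Simpson's rule: (h/3)[f(x₀) + 4f(x₁) + 2f(x₂) + ... + f(xₙ)]

x_0 = 2.0000, f(x_0) = 0.333333, coefficient = 1
x_1 = 2.3750, f(x_1) = 0.296296, coefficient = 4
x_2 = 2.7500, f(x_2) = 0.266667, coefficient = 2
x_3 = 3.1250, f(x_3) = 0.242424, coefficient = 4
x_4 = 3.5000, f(x_4) = 0.222222, coefficient = 2
x_5 = 3.8750, f(x_5) = 0.205128, coefficient = 4
x_6 = 4.2500, f(x_6) = 0.190476, coefficient = 1

I ≈ (0.375000/3) × 4.476982 = 0.559623
Exact value: 0.559616
Error: 0.000007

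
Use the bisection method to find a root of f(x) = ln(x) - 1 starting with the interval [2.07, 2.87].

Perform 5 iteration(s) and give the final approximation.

f(x) = ln(x) - 1
Initial interval: [2.07, 2.87]

Iteration 1:
  c_1 = (2.070000 + 2.870000)/2 = 2.470000
  f(c_1) = f(2.470000) = -0.095782
  f(a) × f(c) ≥ 0, new interval: [2.470000, 2.870000]
Iteration 2:
  c_2 = (2.470000 + 2.870000)/2 = 2.670000
  f(c_2) = f(2.670000) = -0.017922
  f(a) × f(c) ≥ 0, new interval: [2.670000, 2.870000]
Iteration 3:
  c_3 = (2.670000 + 2.870000)/2 = 2.770000
  f(c_3) = f(2.770000) = 0.018847
  f(a) × f(c) < 0, new interval: [2.670000, 2.770000]
Iteration 4:
  c_4 = (2.670000 + 2.770000)/2 = 2.720000
  f(c_4) = f(2.720000) = 0.000632
  f(a) × f(c) < 0, new interval: [2.670000, 2.720000]
Iteration 5:
  c_5 = (2.670000 + 2.720000)/2 = 2.695000
  f(c_5) = f(2.695000) = -0.008602
  f(a) × f(c) ≥ 0, new interval: [2.695000, 2.720000]

After 5 iteration(s), the approximation is c_5 = 2.695000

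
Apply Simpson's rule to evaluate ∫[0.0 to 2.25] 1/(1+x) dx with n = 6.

f(x) = 1/(1+x)
a = 0.0, b = 2.25, n = 6
h = (b - a)/n = 0.375000

Simpson's rule: (h/3)[f(x₀) + 4f(x₁) + 2f(x₂) + ... + f(xₙ)]

x_0 = 0.0000, f(x_0) = 1.000000, coefficient = 1
x_1 = 0.3750, f(x_1) = 0.727273, coefficient = 4
x_2 = 0.7500, f(x_2) = 0.571429, coefficient = 2
x_3 = 1.1250, f(x_3) = 0.470588, coefficient = 4
x_4 = 1.5000, f(x_4) = 0.400000, coefficient = 2
x_5 = 1.8750, f(x_5) = 0.347826, coefficient = 4
x_6 = 2.2500, f(x_6) = 0.307692, coefficient = 1

I ≈ (0.375000/3) × 9.433298 = 1.179162
Exact value: 1.178655
Error: 0.000507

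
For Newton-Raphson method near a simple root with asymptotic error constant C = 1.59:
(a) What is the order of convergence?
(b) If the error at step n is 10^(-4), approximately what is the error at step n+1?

(a) Newton-Raphson has quadratic (order 2) convergence near simple roots.
    This means |e_{n+1}| ≈ C|e_n|².

(b) With |e_n| = 10^(-4) and C = 1.59:
    |e_{n+1}| ≈ 1.59 × (10^(-4))² = 1.59 × 10^(-8)

(a) 2 (quadratic); (b) |e_{n+1}| ≈ 1.590e-08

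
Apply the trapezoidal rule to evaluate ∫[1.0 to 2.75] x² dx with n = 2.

f(x) = x²
a = 1.0, b = 2.75, n = 2
h = (b - a)/n = 0.875000

Trapezoidal rule: (h/2)[f(x₀) + 2f(x₁) + 2f(x₂) + ... + f(xₙ)]

x_0 = 1.0000, f(x_0) = 1.000000, coefficient = 1
x_1 = 1.8750, f(x_1) = 3.515625, coefficient = 2
x_2 = 2.7500, f(x_2) = 7.562500, coefficient = 1

I ≈ (0.875000/2) × 15.593750 = 6.822266
Exact value: 6.598958
Error: 0.223307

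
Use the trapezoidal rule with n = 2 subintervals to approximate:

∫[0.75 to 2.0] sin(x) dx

f(x) = sin(x)
a = 0.75, b = 2.0, n = 2
h = (b - a)/n = 0.625000

Trapezoidal rule: (h/2)[f(x₀) + 2f(x₁) + 2f(x₂) + ... + f(xₙ)]

x_0 = 0.7500, f(x_0) = 0.681639, coefficient = 1
x_1 = 1.3750, f(x_1) = 0.980893, coefficient = 2
x_2 = 2.0000, f(x_2) = 0.909297, coefficient = 1

I ≈ (0.625000/2) × 3.552722 = 1.110226
Exact value: 1.147836
Error: 0.037610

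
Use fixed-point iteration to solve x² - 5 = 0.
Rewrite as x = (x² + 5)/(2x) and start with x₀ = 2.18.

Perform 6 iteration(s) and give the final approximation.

Equation: x² - 5 = 0
Fixed-point form: x = (x² + 5)/(2x)
x₀ = 2.18

x_1 = g(2.180000) = 2.236789
x_2 = g(2.236789) = 2.236068
x_3 = g(2.236068) = 2.236068
x_4 = g(2.236068) = 2.236068
x_5 = g(2.236068) = 2.236068
x_6 = g(2.236068) = 2.236068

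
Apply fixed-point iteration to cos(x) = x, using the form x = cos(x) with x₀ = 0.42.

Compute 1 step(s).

Equation: cos(x) = x
Fixed-point form: x = cos(x)
x₀ = 0.42

x_1 = g(0.420000) = 0.913089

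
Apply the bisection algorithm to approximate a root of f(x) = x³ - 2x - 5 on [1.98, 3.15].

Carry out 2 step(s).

f(x) = x³ - 2x - 5
Initial interval: [1.98, 3.15]

Iteration 1:
  c_1 = (1.980000 + 3.150000)/2 = 2.565000
  f(c_1) = f(2.565000) = 6.745712
  f(a) × f(c) < 0, new interval: [1.980000, 2.565000]
Iteration 2:
  c_2 = (1.980000 + 2.565000)/2 = 2.272500
  f(c_2) = f(2.272500) = 2.190772
  f(a) × f(c) < 0, new interval: [1.980000, 2.272500]

After 2 iteration(s), the approximation is c_2 = 2.272500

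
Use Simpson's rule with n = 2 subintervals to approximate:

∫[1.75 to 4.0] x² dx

f(x) = x²
a = 1.75, b = 4.0, n = 2
h = (b - a)/n = 1.125000

Simpson's rule: (h/3)[f(x₀) + 4f(x₁) + 2f(x₂) + ... + f(xₙ)]

x_0 = 1.7500, f(x_0) = 3.062500, coefficient = 1
x_1 = 2.8750, f(x_1) = 8.265625, coefficient = 4
x_2 = 4.0000, f(x_2) = 16.000000, coefficient = 1

I ≈ (1.125000/3) × 52.125000 = 19.546875
Exact value: 19.546875
Error: 0.000000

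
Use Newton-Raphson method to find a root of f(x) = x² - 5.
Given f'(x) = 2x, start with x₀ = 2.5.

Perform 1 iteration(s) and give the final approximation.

f(x) = x² - 5
f'(x) = 2x
x₀ = 2.5

Newton-Raphson formula: x_{n+1} = x_n - f(x_n)/f'(x_n)

Iteration 1:
  f(2.500000) = 1.250000
  f'(2.500000) = 5.000000
  x_1 = 2.500000 - 1.250000/5.000000 = 2.250000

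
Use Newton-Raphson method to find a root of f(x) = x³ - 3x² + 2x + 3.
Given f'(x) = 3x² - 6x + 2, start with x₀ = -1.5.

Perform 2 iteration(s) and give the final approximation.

f(x) = x³ - 3x² + 2x + 3
f'(x) = 3x² - 6x + 2
x₀ = -1.5

Newton-Raphson formula: x_{n+1} = x_n - f(x_n)/f'(x_n)

Iteration 1:
  f(-1.500000) = -10.125000
  f'(-1.500000) = 17.750000
  x_1 = -1.500000 - (-10.125000)/17.750000 = -0.929577
Iteration 2:
  f(-0.929577) = -2.254759
  f'(-0.929577) = 10.169808
  x_2 = -0.929577 - (-2.254759)/10.169808 = -0.707866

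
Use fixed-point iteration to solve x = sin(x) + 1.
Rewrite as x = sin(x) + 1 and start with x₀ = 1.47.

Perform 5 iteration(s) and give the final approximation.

Equation: x = sin(x) + 1
Fixed-point form: x = sin(x) + 1
x₀ = 1.47

x_1 = g(1.470000) = 1.994924
x_2 = g(1.994924) = 1.911398
x_3 = g(1.911398) = 1.942554
x_4 = g(1.942554) = 1.931690
x_5 = g(1.931690) = 1.935582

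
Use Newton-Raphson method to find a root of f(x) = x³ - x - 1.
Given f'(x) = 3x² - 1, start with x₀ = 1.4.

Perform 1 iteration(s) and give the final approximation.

f(x) = x³ - x - 1
f'(x) = 3x² - 1
x₀ = 1.4

Newton-Raphson formula: x_{n+1} = x_n - f(x_n)/f'(x_n)

Iteration 1:
  f(1.400000) = 0.344000
  f'(1.400000) = 4.880000
  x_1 = 1.400000 - 0.344000/4.880000 = 1.329508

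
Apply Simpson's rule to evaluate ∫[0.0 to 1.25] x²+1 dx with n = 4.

f(x) = x²+1
a = 0.0, b = 1.25, n = 4
h = (b - a)/n = 0.312500

Simpson's rule: (h/3)[f(x₀) + 4f(x₁) + 2f(x₂) + ... + f(xₙ)]

x_0 = 0.0000, f(x_0) = 1.000000, coefficient = 1
x_1 = 0.3125, f(x_1) = 1.097656, coefficient = 4
x_2 = 0.6250, f(x_2) = 1.390625, coefficient = 2
x_3 = 0.9375, f(x_3) = 1.878906, coefficient = 4
x_4 = 1.2500, f(x_4) = 2.562500, coefficient = 1

I ≈ (0.312500/3) × 18.250000 = 1.901042
Exact value: 1.901042
Error: 0.000000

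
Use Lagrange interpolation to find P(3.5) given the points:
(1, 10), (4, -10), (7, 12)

Lagrange interpolation formula:
P(x) = Σ yᵢ × Lᵢ(x)
where Lᵢ(x) = Π_{j≠i} (x - xⱼ)/(xᵢ - xⱼ)

L_0(3.5) = (3.5 - 4)/(1 - 4) × (3.5 - 7)/(1 - 7) = 0.097222
L_1(3.5) = (3.5 - 1)/(4 - 1) × (3.5 - 7)/(4 - 7) = 0.972222
L_2(3.5) = (3.5 - 1)/(7 - 1) × (3.5 - 4)/(7 - 4) = -0.069444

P(3.5) = 10×L_0(3.5) + (-10)×L_1(3.5) + 12×L_2(3.5)
P(3.5) = -9.583333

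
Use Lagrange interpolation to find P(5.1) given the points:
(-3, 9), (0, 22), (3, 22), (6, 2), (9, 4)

Lagrange interpolation formula:
P(x) = Σ yᵢ × Lᵢ(x)
where Lᵢ(x) = Π_{j≠i} (x - xⱼ)/(xᵢ - xⱼ)

L_0(5.1) = (5.1 - 0)/(-3 - 0) × (5.1 - 3)/(-3 - 3) × (5.1 - 6)/(-3 - 6) × (5.1 - 9)/(-3 - 9) = 0.019338
L_1(5.1) = (5.1 - (-3))/(0 - (-3)) × (5.1 - 3)/(0 - 3) × (5.1 - 6)/(0 - 6) × (5.1 - 9)/(0 - 9) = -0.122850
L_2(5.1) = (5.1 - (-3))/(3 - (-3)) × (5.1 - 0)/(3 - 0) × (5.1 - 6)/(3 - 6) × (5.1 - 9)/(3 - 9) = 0.447525
L_3(5.1) = (5.1 - (-3))/(6 - (-3)) × (5.1 - 0)/(6 - 0) × (5.1 - 3)/(6 - 3) × (5.1 - 9)/(6 - 9) = 0.696150
L_4(5.1) = (5.1 - (-3))/(9 - (-3)) × (5.1 - 0)/(9 - 0) × (5.1 - 3)/(9 - 3) × (5.1 - 6)/(9 - 6) = -0.040163

P(5.1) = 9×L_0(5.1) + 22×L_1(5.1) + 22×L_2(5.1) + 2×L_3(5.1) + 4×L_4(5.1)
P(5.1) = 8.548538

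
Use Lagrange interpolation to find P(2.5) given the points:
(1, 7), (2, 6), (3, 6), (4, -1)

Lagrange interpolation formula:
P(x) = Σ yᵢ × Lᵢ(x)
where Lᵢ(x) = Π_{j≠i} (x - xⱼ)/(xᵢ - xⱼ)

L_0(2.5) = (2.5 - 2)/(1 - 2) × (2.5 - 3)/(1 - 3) × (2.5 - 4)/(1 - 4) = -0.062500
L_1(2.5) = (2.5 - 1)/(2 - 1) × (2.5 - 3)/(2 - 3) × (2.5 - 4)/(2 - 4) = 0.562500
L_2(2.5) = (2.5 - 1)/(3 - 1) × (2.5 - 2)/(3 - 2) × (2.5 - 4)/(3 - 4) = 0.562500
L_3(2.5) = (2.5 - 1)/(4 - 1) × (2.5 - 2)/(4 - 2) × (2.5 - 3)/(4 - 3) = -0.062500

P(2.5) = 7×L_0(2.5) + 6×L_1(2.5) + 6×L_2(2.5) + (-1)×L_3(2.5)
P(2.5) = 6.375000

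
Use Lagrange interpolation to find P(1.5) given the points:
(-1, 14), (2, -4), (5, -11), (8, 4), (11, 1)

Lagrange interpolation formula:
P(x) = Σ yᵢ × Lᵢ(x)
where Lᵢ(x) = Π_{j≠i} (x - xⱼ)/(xᵢ - xⱼ)

L_0(1.5) = (1.5 - 2)/(-1 - 2) × (1.5 - 5)/(-1 - 5) × (1.5 - 8)/(-1 - 8) × (1.5 - 11)/(-1 - 11) = 0.055588
L_1(1.5) = (1.5 - (-1))/(2 - (-1)) × (1.5 - 5)/(2 - 5) × (1.5 - 8)/(2 - 8) × (1.5 - 11)/(2 - 11) = 1.111754
L_2(1.5) = (1.5 - (-1))/(5 - (-1)) × (1.5 - 2)/(5 - 2) × (1.5 - 8)/(5 - 8) × (1.5 - 11)/(5 - 11) = -0.238233
L_3(1.5) = (1.5 - (-1))/(8 - (-1)) × (1.5 - 2)/(8 - 2) × (1.5 - 5)/(8 - 5) × (1.5 - 11)/(8 - 11) = 0.085520
L_4(1.5) = (1.5 - (-1))/(11 - (-1)) × (1.5 - 2)/(11 - 2) × (1.5 - 5)/(11 - 5) × (1.5 - 8)/(11 - 8) = -0.014628

P(1.5) = 14×L_0(1.5) + (-4)×L_1(1.5) + (-11)×L_2(1.5) + 4×L_3(1.5) + 1×L_4(1.5)
P(1.5) = -0.720775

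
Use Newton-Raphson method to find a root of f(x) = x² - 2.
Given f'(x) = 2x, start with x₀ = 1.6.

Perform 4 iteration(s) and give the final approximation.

f(x) = x² - 2
f'(x) = 2x
x₀ = 1.6

Newton-Raphson formula: x_{n+1} = x_n - f(x_n)/f'(x_n)

Iteration 1:
  f(1.600000) = 0.560000
  f'(1.600000) = 3.200000
  x_1 = 1.600000 - 0.560000/3.200000 = 1.425000
Iteration 2:
  f(1.425000) = 0.030625
  f'(1.425000) = 2.850000
  x_2 = 1.425000 - 0.030625/2.850000 = 1.414254
Iteration 3:
  f(1.414254) = 0.000115
  f'(1.414254) = 2.828509
  x_3 = 1.414254 - 0.000115/2.828509 = 1.414214
Iteration 4:
  f(1.414214) = 0.000000
  f'(1.414214) = 2.828427
  x_4 = 1.414214 - 0.000000/2.828427 = 1.414214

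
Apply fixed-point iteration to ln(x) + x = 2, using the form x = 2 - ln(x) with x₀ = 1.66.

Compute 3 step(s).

Equation: ln(x) + x = 2
Fixed-point form: x = 2 - ln(x)
x₀ = 1.66

x_1 = g(1.660000) = 1.493182
x_2 = g(1.493182) = 1.599090
x_3 = g(1.599090) = 1.530565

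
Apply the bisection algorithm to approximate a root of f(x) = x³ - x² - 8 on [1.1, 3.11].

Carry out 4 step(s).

f(x) = x³ - x² - 8
Initial interval: [1.1, 3.11]

Iteration 1:
  c_1 = (1.100000 + 3.110000)/2 = 2.105000
  f(c_1) = f(2.105000) = -3.103717
  f(a) × f(c) ≥ 0, new interval: [2.105000, 3.110000]
Iteration 2:
  c_2 = (2.105000 + 3.110000)/2 = 2.607500
  f(c_2) = f(2.607500) = 2.929483
  f(a) × f(c) < 0, new interval: [2.105000, 2.607500]
Iteration 3:
  c_3 = (2.105000 + 2.607500)/2 = 2.356250
  f(c_3) = f(2.356250) = -0.470217
  f(a) × f(c) ≥ 0, new interval: [2.356250, 2.607500]
Iteration 4:
  c_4 = (2.356250 + 2.607500)/2 = 2.481875
  f(c_4) = f(2.481875) = 1.127911
  f(a) × f(c) < 0, new interval: [2.356250, 2.481875]

After 4 iteration(s), the approximation is c_4 = 2.481875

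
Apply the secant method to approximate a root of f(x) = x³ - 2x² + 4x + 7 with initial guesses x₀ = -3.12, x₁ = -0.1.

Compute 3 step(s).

f(x) = x³ - 2x² + 4x + 7
x₀ = -3.12, x₁ = -0.1

Secant formula: x_{n+1} = x_n - f(x_n)(x_n - x_{n-1})/(f(x_n) - f(x_{n-1}))

Iteration 1:
  f(-3.120000) = -55.320128
  f(-0.100000) = 6.579000
  x_2 = -0.100000 - 6.579000×(-0.100000 - (-3.120000))/(6.579000 - (-55.320128))
       = -0.420983
Iteration 2:
  f(-0.100000) = 6.579000
  f(-0.420983) = 4.887004
  x_3 = -0.420983 - 4.887004×(-0.420983 - (-0.100000))/(4.887004 - 6.579000)
       = -1.348081
Iteration 3:
  f(-0.420983) = 4.887004
  f(-1.348081) = -4.476870
  x_4 = -1.348081 - (-4.476870)×(-1.348081 - (-0.420983))/(-4.476870 - 4.887004)
       = -0.904835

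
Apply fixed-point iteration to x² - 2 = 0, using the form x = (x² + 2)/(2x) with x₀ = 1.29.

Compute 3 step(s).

Equation: x² - 2 = 0
Fixed-point form: x = (x² + 2)/(2x)
x₀ = 1.29

x_1 = g(1.290000) = 1.420194
x_2 = g(1.420194) = 1.414226
x_3 = g(1.414226) = 1.414214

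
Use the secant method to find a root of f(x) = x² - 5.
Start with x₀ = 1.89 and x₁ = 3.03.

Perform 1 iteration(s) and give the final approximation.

f(x) = x² - 5
x₀ = 1.89, x₁ = 3.03

Secant formula: x_{n+1} = x_n - f(x_n)(x_n - x_{n-1})/(f(x_n) - f(x_{n-1}))

Iteration 1:
  f(1.890000) = -1.427900
  f(3.030000) = 4.180900
  x_2 = 3.030000 - 4.180900×(3.030000 - 1.890000)/(4.180900 - (-1.427900))
       = 2.180224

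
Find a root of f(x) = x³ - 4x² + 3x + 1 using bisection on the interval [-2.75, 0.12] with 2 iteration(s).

f(x) = x³ - 4x² + 3x + 1
Initial interval: [-2.75, 0.12]

Iteration 1:
  c_1 = (-2.750000 + 0.120000)/2 = -1.315000
  f(c_1) = f(-1.315000) = -12.135831
  f(a) × f(c) ≥ 0, new interval: [-1.315000, 0.120000]
Iteration 2:
  c_2 = (-1.315000 + 0.120000)/2 = -0.597500
  f(c_2) = f(-0.597500) = -2.433836
  f(a) × f(c) ≥ 0, new interval: [-0.597500, 0.120000]

After 2 iteration(s), the approximation is c_2 = -0.597500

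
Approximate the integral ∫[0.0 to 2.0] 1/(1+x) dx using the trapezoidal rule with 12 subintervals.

f(x) = 1/(1+x)
a = 0.0, b = 2.0, n = 12
h = (b - a)/n = 0.166667

Trapezoidal rule: (h/2)[f(x₀) + 2f(x₁) + 2f(x₂) + ... + f(xₙ)]

x_0 = 0.0000, f(x_0) = 1.000000, coefficient = 1
x_1 = 0.1667, f(x_1) = 0.857143, coefficient = 2
x_2 = 0.3333, f(x_2) = 0.750000, coefficient = 2
x_3 = 0.5000, f(x_3) = 0.666667, coefficient = 2
x_4 = 0.6667, f(x_4) = 0.600000, coefficient = 2
x_5 = 0.8333, f(x_5) = 0.545455, coefficient = 2
x_6 = 1.0000, f(x_6) = 0.500000, coefficient = 2
x_7 = 1.1667, f(x_7) = 0.461538, coefficient = 2
x_8 = 1.3333, f(x_8) = 0.428571, coefficient = 2
x_9 = 1.5000, f(x_9) = 0.400000, coefficient = 2
x_10 = 1.6667, f(x_10) = 0.375000, coefficient = 2
x_11 = 1.8333, f(x_11) = 0.352941, coefficient = 2
x_12 = 2.0000, f(x_12) = 0.333333, coefficient = 1

I ≈ (0.166667/2) × 13.207964 = 1.100664
Exact value: 1.098612
Error: 0.002051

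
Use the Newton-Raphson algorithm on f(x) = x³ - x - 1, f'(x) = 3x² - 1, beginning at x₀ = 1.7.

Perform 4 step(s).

f(x) = x³ - x - 1
f'(x) = 3x² - 1
x₀ = 1.7

Newton-Raphson formula: x_{n+1} = x_n - f(x_n)/f'(x_n)

Iteration 1:
  f(1.700000) = 2.213000
  f'(1.700000) = 7.670000
  x_1 = 1.700000 - 2.213000/7.670000 = 1.411473
Iteration 2:
  f(1.411473) = 0.400544
  f'(1.411473) = 4.976770
  x_2 = 1.411473 - 0.400544/4.976770 = 1.330991
Iteration 3:
  f(1.330991) = 0.026907
  f'(1.330991) = 4.314608
  x_3 = 1.330991 - 0.026907/4.314608 = 1.324754
Iteration 4:
  f(1.324754) = 0.000155
  f'(1.324754) = 4.264922
  x_4 = 1.324754 - 0.000155/4.264922 = 1.324718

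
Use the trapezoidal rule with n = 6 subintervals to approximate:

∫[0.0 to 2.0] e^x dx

f(x) = e^x
a = 0.0, b = 2.0, n = 6
h = (b - a)/n = 0.333333

Trapezoidal rule: (h/2)[f(x₀) + 2f(x₁) + 2f(x₂) + ... + f(xₙ)]

x_0 = 0.0000, f(x_0) = 1.000000, coefficient = 1
x_1 = 0.3333, f(x_1) = 1.395612, coefficient = 2
x_2 = 0.6667, f(x_2) = 1.947734, coefficient = 2
x_3 = 1.0000, f(x_3) = 2.718282, coefficient = 2
x_4 = 1.3333, f(x_4) = 3.793668, coefficient = 2
x_5 = 1.6667, f(x_5) = 5.294490, coefficient = 2
x_6 = 2.0000, f(x_6) = 7.389056, coefficient = 1

I ≈ (0.333333/2) × 38.688629 = 6.448105
Exact value: 6.389056
Error: 0.059049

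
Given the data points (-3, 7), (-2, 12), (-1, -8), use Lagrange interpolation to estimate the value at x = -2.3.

Lagrange interpolation formula:
P(x) = Σ yᵢ × Lᵢ(x)
where Lᵢ(x) = Π_{j≠i} (x - xⱼ)/(xᵢ - xⱼ)

L_0(-2.3) = (-2.3 - (-2))/(-3 - (-2)) × (-2.3 - (-1))/(-3 - (-1)) = 0.195000
L_1(-2.3) = (-2.3 - (-3))/(-2 - (-3)) × (-2.3 - (-1))/(-2 - (-1)) = 0.910000
L_2(-2.3) = (-2.3 - (-3))/(-1 - (-3)) × (-2.3 - (-2))/(-1 - (-2)) = -0.105000

P(-2.3) = 7×L_0(-2.3) + 12×L_1(-2.3) + (-8)×L_2(-2.3)
P(-2.3) = 13.125000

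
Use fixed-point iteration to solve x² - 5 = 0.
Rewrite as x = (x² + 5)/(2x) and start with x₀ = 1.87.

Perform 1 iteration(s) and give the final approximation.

Equation: x² - 5 = 0
Fixed-point form: x = (x² + 5)/(2x)
x₀ = 1.87

x_1 = g(1.870000) = 2.271898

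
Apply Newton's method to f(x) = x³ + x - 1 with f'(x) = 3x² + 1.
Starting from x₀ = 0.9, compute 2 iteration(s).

f(x) = x³ + x - 1
f'(x) = 3x² + 1
x₀ = 0.9

Newton-Raphson formula: x_{n+1} = x_n - f(x_n)/f'(x_n)

Iteration 1:
  f(0.900000) = 0.629000
  f'(0.900000) = 3.430000
  x_1 = 0.900000 - 0.629000/3.430000 = 0.716618
Iteration 2:
  f(0.716618) = 0.084631
  f'(0.716618) = 2.540624
  x_2 = 0.716618 - 0.084631/2.540624 = 0.683307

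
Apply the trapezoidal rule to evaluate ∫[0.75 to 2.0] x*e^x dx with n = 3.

f(x) = x*e^x
a = 0.75, b = 2.0, n = 3
h = (b - a)/n = 0.416667

Trapezoidal rule: (h/2)[f(x₀) + 2f(x₁) + 2f(x₂) + ... + f(xₙ)]

x_0 = 0.7500, f(x_0) = 1.587750, coefficient = 1
x_1 = 1.1667, f(x_1) = 3.746482, coefficient = 2
x_2 = 1.5833, f(x_2) = 7.712679, coefficient = 2
x_3 = 2.0000, f(x_3) = 14.778112, coefficient = 1

I ≈ (0.416667/2) × 39.284186 = 8.184205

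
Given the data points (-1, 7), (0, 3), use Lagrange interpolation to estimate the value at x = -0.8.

Lagrange interpolation formula:
P(x) = Σ yᵢ × Lᵢ(x)
where Lᵢ(x) = Π_{j≠i} (x - xⱼ)/(xᵢ - xⱼ)

L_0(-0.8) = (-0.8 - 0)/(-1 - 0) = 0.800000
L_1(-0.8) = (-0.8 - (-1))/(0 - (-1)) = 0.200000

P(-0.8) = 7×L_0(-0.8) + 3×L_1(-0.8)
P(-0.8) = 6.200000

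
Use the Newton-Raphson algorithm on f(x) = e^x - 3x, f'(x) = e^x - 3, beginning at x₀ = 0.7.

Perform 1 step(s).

f(x) = e^x - 3x
f'(x) = e^x - 3
x₀ = 0.7

Newton-Raphson formula: x_{n+1} = x_n - f(x_n)/f'(x_n)

Iteration 1:
  f(0.700000) = -0.086247
  f'(0.700000) = -0.986247
  x_1 = 0.700000 - (-0.086247)/(-0.986247) = 0.612550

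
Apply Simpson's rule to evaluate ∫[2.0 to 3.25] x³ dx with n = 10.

f(x) = x³
a = 2.0, b = 3.25, n = 10
h = (b - a)/n = 0.125000

Simpson's rule: (h/3)[f(x₀) + 4f(x₁) + 2f(x₂) + ... + f(xₙ)]

x_0 = 2.0000, f(x_0) = 8.000000, coefficient = 1
x_1 = 2.1250, f(x_1) = 9.595703, coefficient = 4
x_2 = 2.2500, f(x_2) = 11.390625, coefficient = 2
x_3 = 2.3750, f(x_3) = 13.396484, coefficient = 4
x_4 = 2.5000, f(x_4) = 15.625000, coefficient = 2
x_5 = 2.6250, f(x_5) = 18.087891, coefficient = 4
x_6 = 2.7500, f(x_6) = 20.796875, coefficient = 2
x_7 = 2.8750, f(x_7) = 23.763672, coefficient = 4
x_8 = 3.0000, f(x_8) = 27.000000, coefficient = 2
x_9 = 3.1250, f(x_9) = 30.517578, coefficient = 4
x_10 = 3.2500, f(x_10) = 34.328125, coefficient = 1

I ≈ (0.125000/3) × 573.398438 = 23.891602
Exact value: 23.891602
Error: 0.000000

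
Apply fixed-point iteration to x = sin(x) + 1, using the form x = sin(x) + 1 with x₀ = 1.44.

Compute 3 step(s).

Equation: x = sin(x) + 1
Fixed-point form: x = sin(x) + 1
x₀ = 1.44

x_1 = g(1.440000) = 1.991458
x_2 = g(1.991458) = 1.912819
x_3 = g(1.912819) = 1.942078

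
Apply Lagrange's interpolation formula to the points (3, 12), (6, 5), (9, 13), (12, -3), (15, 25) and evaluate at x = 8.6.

Lagrange interpolation formula:
P(x) = Σ yᵢ × Lᵢ(x)
where Lᵢ(x) = Π_{j≠i} (x - xⱼ)/(xᵢ - xⱼ)

L_0(8.6) = (8.6 - 6)/(3 - 6) × (8.6 - 9)/(3 - 9) × (8.6 - 12)/(3 - 12) × (8.6 - 15)/(3 - 15) = -0.011641
L_1(8.6) = (8.6 - 3)/(6 - 3) × (8.6 - 9)/(6 - 9) × (8.6 - 12)/(6 - 12) × (8.6 - 15)/(6 - 15) = 0.100293
L_2(8.6) = (8.6 - 3)/(9 - 3) × (8.6 - 6)/(9 - 6) × (8.6 - 12)/(9 - 12) × (8.6 - 15)/(9 - 15) = 0.977857
L_3(8.6) = (8.6 - 3)/(12 - 3) × (8.6 - 6)/(12 - 6) × (8.6 - 9)/(12 - 9) × (8.6 - 15)/(12 - 15) = -0.076695
L_4(8.6) = (8.6 - 3)/(15 - 3) × (8.6 - 6)/(15 - 6) × (8.6 - 9)/(15 - 9) × (8.6 - 12)/(15 - 12) = 0.010186

P(8.6) = 12×L_0(8.6) + 5×L_1(8.6) + 13×L_2(8.6) + (-3)×L_3(8.6) + 25×L_4(8.6)
P(8.6) = 13.558644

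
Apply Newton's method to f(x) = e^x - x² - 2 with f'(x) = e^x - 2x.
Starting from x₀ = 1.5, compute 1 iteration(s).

f(x) = e^x - x² - 2
f'(x) = e^x - 2x
x₀ = 1.5

Newton-Raphson formula: x_{n+1} = x_n - f(x_n)/f'(x_n)

Iteration 1:
  f(1.500000) = 0.231689
  f'(1.500000) = 1.481689
  x_1 = 1.500000 - 0.231689/1.481689 = 1.343632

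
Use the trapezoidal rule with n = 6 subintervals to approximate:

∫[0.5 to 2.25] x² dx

f(x) = x²
a = 0.5, b = 2.25, n = 6
h = (b - a)/n = 0.291667

Trapezoidal rule: (h/2)[f(x₀) + 2f(x₁) + 2f(x₂) + ... + f(xₙ)]

x_0 = 0.5000, f(x_0) = 0.250000, coefficient = 1
x_1 = 0.7917, f(x_1) = 0.626736, coefficient = 2
x_2 = 1.0833, f(x_2) = 1.173611, coefficient = 2
x_3 = 1.3750, f(x_3) = 1.890625, coefficient = 2
x_4 = 1.6667, f(x_4) = 2.777778, coefficient = 2
x_5 = 1.9583, f(x_5) = 3.835069, coefficient = 2
x_6 = 2.2500, f(x_6) = 5.062500, coefficient = 1

I ≈ (0.291667/2) × 25.920139 = 3.780020
Exact value: 3.755208
Error: 0.024812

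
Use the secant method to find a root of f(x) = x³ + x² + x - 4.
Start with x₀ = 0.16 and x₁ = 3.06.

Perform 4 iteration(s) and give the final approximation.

f(x) = x³ + x² + x - 4
x₀ = 0.16, x₁ = 3.06

Secant formula: x_{n+1} = x_n - f(x_n)(x_n - x_{n-1})/(f(x_n) - f(x_{n-1}))

Iteration 1:
  f(0.160000) = -3.810304
  f(3.060000) = 37.076216
  x_2 = 3.060000 - 37.076216×(3.060000 - 0.160000)/(37.076216 - (-3.810304))
       = 0.430257
Iteration 2:
  f(3.060000) = 37.076216
  f(0.430257) = -3.304971
  x_3 = 0.430257 - (-3.304971)×(0.430257 - 3.060000)/(-3.304971 - 37.076216)
       = 0.645487
Iteration 3:
  f(0.430257) = -3.304971
  f(0.645487) = -2.668916
  x_4 = 0.645487 - (-2.668916)×(0.645487 - 0.430257)/(-2.668916 - (-3.304971))
       = 1.548599
Iteration 4:
  f(0.645487) = -2.668916
  f(1.548599) = 3.660539
  x_5 = 1.548599 - 3.660539×(1.548599 - 0.645487)/(3.660539 - (-2.668916))
       = 1.026298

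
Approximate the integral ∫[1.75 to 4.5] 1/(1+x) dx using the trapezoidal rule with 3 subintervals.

f(x) = 1/(1+x)
a = 1.75, b = 4.5, n = 3
h = (b - a)/n = 0.916667

Trapezoidal rule: (h/2)[f(x₀) + 2f(x₁) + 2f(x₂) + ... + f(xₙ)]

x_0 = 1.7500, f(x_0) = 0.363636, coefficient = 1
x_1 = 2.6667, f(x_1) = 0.272727, coefficient = 2
x_2 = 3.5833, f(x_2) = 0.218182, coefficient = 2
x_3 = 4.5000, f(x_3) = 0.181818, coefficient = 1

I ≈ (0.916667/2) × 1.527273 = 0.700000
Exact value: 0.693147
Error: 0.006853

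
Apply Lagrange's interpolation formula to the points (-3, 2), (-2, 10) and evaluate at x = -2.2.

Lagrange interpolation formula:
P(x) = Σ yᵢ × Lᵢ(x)
where Lᵢ(x) = Π_{j≠i} (x - xⱼ)/(xᵢ - xⱼ)

L_0(-2.2) = (-2.2 - (-2))/(-3 - (-2)) = 0.200000
L_1(-2.2) = (-2.2 - (-3))/(-2 - (-3)) = 0.800000

P(-2.2) = 2×L_0(-2.2) + 10×L_1(-2.2)
P(-2.2) = 8.400000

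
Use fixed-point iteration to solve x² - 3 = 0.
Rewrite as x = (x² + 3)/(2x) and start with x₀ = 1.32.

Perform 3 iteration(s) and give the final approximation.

Equation: x² - 3 = 0
Fixed-point form: x = (x² + 3)/(2x)
x₀ = 1.32

x_1 = g(1.320000) = 1.796364
x_2 = g(1.796364) = 1.733202
x_3 = g(1.733202) = 1.732051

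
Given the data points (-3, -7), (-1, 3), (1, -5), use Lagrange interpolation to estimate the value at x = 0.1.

Lagrange interpolation formula:
P(x) = Σ yᵢ × Lᵢ(x)
where Lᵢ(x) = Π_{j≠i} (x - xⱼ)/(xᵢ - xⱼ)

L_0(0.1) = (0.1 - (-1))/(-3 - (-1)) × (0.1 - 1)/(-3 - 1) = -0.123750
L_1(0.1) = (0.1 - (-3))/(-1 - (-3)) × (0.1 - 1)/(-1 - 1) = 0.697500
L_2(0.1) = (0.1 - (-3))/(1 - (-3)) × (0.1 - (-1))/(1 - (-1)) = 0.426250

P(0.1) = (-7)×L_0(0.1) + 3×L_1(0.1) + (-5)×L_2(0.1)
P(0.1) = 0.827500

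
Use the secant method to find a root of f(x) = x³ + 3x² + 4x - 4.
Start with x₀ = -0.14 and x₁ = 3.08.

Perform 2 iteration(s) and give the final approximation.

f(x) = x³ + 3x² + 4x - 4
x₀ = -0.14, x₁ = 3.08

Secant formula: x_{n+1} = x_n - f(x_n)(x_n - x_{n-1})/(f(x_n) - f(x_{n-1}))

Iteration 1:
  f(-0.140000) = -4.503944
  f(3.080000) = 65.997312
  x_2 = 3.080000 - 65.997312×(3.080000 - (-0.140000))/(65.997312 - (-4.503944))
       = 0.065708
Iteration 2:
  f(3.080000) = 65.997312
  f(0.065708) = -3.723930
  x_3 = 0.065708 - (-3.723930)×(0.065708 - 3.080000)/(-3.723930 - 65.997312)
       = 0.226707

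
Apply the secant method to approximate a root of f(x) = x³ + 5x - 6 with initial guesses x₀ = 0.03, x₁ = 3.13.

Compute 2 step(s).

f(x) = x³ + 5x - 6
x₀ = 0.03, x₁ = 3.13

Secant formula: x_{n+1} = x_n - f(x_n)(x_n - x_{n-1})/(f(x_n) - f(x_{n-1}))

Iteration 1:
  f(0.030000) = -5.849973
  f(3.130000) = 40.314297
  x_2 = 3.130000 - 40.314297×(3.130000 - 0.030000)/(40.314297 - (-5.849973))
       = 0.422834
Iteration 2:
  f(3.130000) = 40.314297
  f(0.422834) = -3.810230
  x_3 = 0.422834 - (-3.810230)×(0.422834 - 3.130000)/(-3.810230 - 40.314297)
       = 0.656603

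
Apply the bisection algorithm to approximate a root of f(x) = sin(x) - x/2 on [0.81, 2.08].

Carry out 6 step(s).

f(x) = sin(x) - x/2
Initial interval: [0.81, 2.08]

Iteration 1:
  c_1 = (0.810000 + 2.080000)/2 = 1.445000
  f(c_1) = f(1.445000) = 0.269598
  f(a) × f(c) ≥ 0, new interval: [1.445000, 2.080000]
Iteration 2:
  c_2 = (1.445000 + 2.080000)/2 = 1.762500
  f(c_2) = f(1.762500) = 0.100431
  f(a) × f(c) ≥ 0, new interval: [1.762500, 2.080000]
Iteration 3:
  c_3 = (1.762500 + 2.080000)/2 = 1.921250
  f(c_3) = f(1.921250) = -0.021408
  f(a) × f(c) < 0, new interval: [1.762500, 1.921250]
Iteration 4:
  c_4 = (1.762500 + 1.921250)/2 = 1.841875
  f(c_4) = f(1.841875) = 0.042545
  f(a) × f(c) ≥ 0, new interval: [1.841875, 1.921250]
Iteration 5:
  c_5 = (1.841875 + 1.921250)/2 = 1.881563
  f(c_5) = f(1.881563) = 0.011318
  f(a) × f(c) ≥ 0, new interval: [1.881563, 1.921250]
Iteration 6:
  c_6 = (1.881563 + 1.921250)/2 = 1.901406
  f(c_6) = f(1.901406) = -0.004859
  f(a) × f(c) < 0, new interval: [1.881563, 1.901406]

After 6 iteration(s), the approximation is c_6 = 1.901406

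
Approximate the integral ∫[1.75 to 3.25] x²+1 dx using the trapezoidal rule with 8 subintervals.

f(x) = x²+1
a = 1.75, b = 3.25, n = 8
h = (b - a)/n = 0.187500

Trapezoidal rule: (h/2)[f(x₀) + 2f(x₁) + 2f(x₂) + ... + f(xₙ)]

x_0 = 1.7500, f(x_0) = 4.062500, coefficient = 1
x_1 = 1.9375, f(x_1) = 4.753906, coefficient = 2
x_2 = 2.1250, f(x_2) = 5.515625, coefficient = 2
x_3 = 2.3125, f(x_3) = 6.347656, coefficient = 2
x_4 = 2.5000, f(x_4) = 7.250000, coefficient = 2
x_5 = 2.6875, f(x_5) = 8.222656, coefficient = 2
x_6 = 2.8750, f(x_6) = 9.265625, coefficient = 2
x_7 = 3.0625, f(x_7) = 10.378906, coefficient = 2
x_8 = 3.2500, f(x_8) = 11.562500, coefficient = 1

I ≈ (0.187500/2) × 119.093750 = 11.165039
Exact value: 11.156250
Error: 0.008789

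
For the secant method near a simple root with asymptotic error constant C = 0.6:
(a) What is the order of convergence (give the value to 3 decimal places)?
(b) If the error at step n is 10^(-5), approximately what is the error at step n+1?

(a) Secant method has superlinear convergence with order φ = (1+√5)/2 ≈ 1.618.
    This means |e_{n+1}| ≈ C|e_n|^1.618.

(b) With |e_n| = 10^(-5) and C = 0.6:
    |e_{n+1}| ≈ 0.6 × (10^(-5))^1.618 = 0.6 × 10^(-8.09)

(a) ≈ 1.618 (golden ratio); (b) |e_{n+1}| ≈ 4.875e-09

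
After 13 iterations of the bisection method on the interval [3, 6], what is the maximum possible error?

Bisection error bound: |error| ≤ (b-a)/2^n
|error| ≤ (6 - 3)/2^13 = 3/2^13
|error| ≤ 0.0003662109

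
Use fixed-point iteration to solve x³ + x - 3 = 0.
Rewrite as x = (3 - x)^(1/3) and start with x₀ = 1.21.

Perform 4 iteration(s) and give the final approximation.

Equation: x³ + x - 3 = 0
Fixed-point form: x = (3 - x)^(1/3)
x₀ = 1.21

x_1 = g(1.210000) = 1.214184
x_2 = g(1.214184) = 1.213237
x_3 = g(1.213237) = 1.213451
x_4 = g(1.213451) = 1.213403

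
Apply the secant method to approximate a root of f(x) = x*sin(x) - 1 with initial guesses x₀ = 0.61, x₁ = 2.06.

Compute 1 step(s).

f(x) = x*sin(x) - 1
x₀ = 0.61, x₁ = 2.06

Secant formula: x_{n+1} = x_n - f(x_n)(x_n - x_{n-1})/(f(x_n) - f(x_{n-1}))

Iteration 1:
  f(0.610000) = -0.650551
  f(2.060000) = 0.818377
  x_2 = 2.060000 - 0.818377×(2.060000 - 0.610000)/(0.818377 - (-0.650551))
       = 1.252168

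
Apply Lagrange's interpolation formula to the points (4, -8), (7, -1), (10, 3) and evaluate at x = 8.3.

Lagrange interpolation formula:
P(x) = Σ yᵢ × Lᵢ(x)
where Lᵢ(x) = Π_{j≠i} (x - xⱼ)/(xᵢ - xⱼ)

L_0(8.3) = (8.3 - 7)/(4 - 7) × (8.3 - 10)/(4 - 10) = -0.122778
L_1(8.3) = (8.3 - 4)/(7 - 4) × (8.3 - 10)/(7 - 10) = 0.812222
L_2(8.3) = (8.3 - 4)/(10 - 4) × (8.3 - 7)/(10 - 7) = 0.310556

P(8.3) = (-8)×L_0(8.3) + (-1)×L_1(8.3) + 3×L_2(8.3)
P(8.3) = 1.101667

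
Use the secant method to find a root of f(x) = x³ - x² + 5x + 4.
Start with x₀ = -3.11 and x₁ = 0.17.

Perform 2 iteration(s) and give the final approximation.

f(x) = x³ - x² + 5x + 4
x₀ = -3.11, x₁ = 0.17

Secant formula: x_{n+1} = x_n - f(x_n)(x_n - x_{n-1})/(f(x_n) - f(x_{n-1}))

Iteration 1:
  f(-3.110000) = -51.302331
  f(0.170000) = 4.826013
  x_2 = 0.170000 - 4.826013×(0.170000 - (-3.110000))/(4.826013 - (-51.302331))
       = -0.112020
Iteration 2:
  f(0.170000) = 4.826013
  f(-0.112020) = 3.425945
  x_3 = -0.112020 - 3.425945×(-0.112020 - 0.170000)/(3.425945 - 4.826013)
       = -0.802119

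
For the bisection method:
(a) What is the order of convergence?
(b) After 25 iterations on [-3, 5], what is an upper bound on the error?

(a) Bisection has linear (order 1) convergence; the error is halved each step.

(b) Error bound = (b-a)/2^n = (5 - (-3))/2^{25}
    = 8/2^{25}

(a) 1 (linear); (b) error ≤ 2.38e-07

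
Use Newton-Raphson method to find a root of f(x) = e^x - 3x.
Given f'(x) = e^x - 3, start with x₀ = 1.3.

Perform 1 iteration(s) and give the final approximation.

f(x) = e^x - 3x
f'(x) = e^x - 3
x₀ = 1.3

Newton-Raphson formula: x_{n+1} = x_n - f(x_n)/f'(x_n)

Iteration 1:
  f(1.300000) = -0.230703
  f'(1.300000) = 0.669297
  x_1 = 1.300000 - (-0.230703)/0.669297 = 1.644695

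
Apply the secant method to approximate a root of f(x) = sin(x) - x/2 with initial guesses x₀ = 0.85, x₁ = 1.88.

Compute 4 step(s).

f(x) = sin(x) - x/2
x₀ = 0.85, x₁ = 1.88

Secant formula: x_{n+1} = x_n - f(x_n)(x_n - x_{n-1})/(f(x_n) - f(x_{n-1}))

Iteration 1:
  f(0.850000) = 0.326280
  f(1.880000) = 0.012576
  x_2 = 1.880000 - 0.012576×(1.880000 - 0.850000)/(0.012576 - 0.326280)
       = 1.921292
Iteration 2:
  f(1.880000) = 0.012576
  f(1.921292) = -0.021443
  x_3 = 1.921292 - (-0.021443)×(1.921292 - 1.880000)/(-0.021443 - 0.012576)
       = 1.895265
Iteration 3:
  f(1.921292) = -0.021443
  f(1.895265) = 0.000188
  x_4 = 1.895265 - 0.000188×(1.895265 - 1.921292)/(0.000188 - (-0.021443))
       = 1.895491
Iteration 4:
  f(1.895265) = 0.000188
  f(1.895491) = 0.000003
  x_5 = 1.895491 - 0.000003×(1.895491 - 1.895265)/(0.000003 - 0.000188)
       = 1.895494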